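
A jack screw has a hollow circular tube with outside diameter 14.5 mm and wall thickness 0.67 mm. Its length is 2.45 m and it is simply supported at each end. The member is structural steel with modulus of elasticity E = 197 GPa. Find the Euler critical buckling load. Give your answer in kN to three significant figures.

P_cr ≈ 0.226 kN

Inner diameter d_i = 14.5 − 2×0.67 = 13.16 mm
I = π(d_o⁴ − d_i⁴)/64 = π(14.5⁴ − 13.16⁴)/64 = 697.6 mm⁴
I = 697.6 mm⁴ = 6.976×10^-10 m⁴
Effective length L_e = K·L = 1 × 2.45 = 2.450 m
P_cr = π²EI / L_e² = π² × 197×10⁹ × 6.976×10^-10 / 2.450² = 226.0 N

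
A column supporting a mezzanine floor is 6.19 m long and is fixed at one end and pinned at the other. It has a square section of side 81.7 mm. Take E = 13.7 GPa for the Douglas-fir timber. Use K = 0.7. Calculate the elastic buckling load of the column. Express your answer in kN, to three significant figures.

P_cr ≈ 26.7 kN

I = a⁴/12 = 81.7⁴/12 = 3.713×10^6 mm⁴
I = 3.713×10^6 mm⁴ = 3.713×10^-6 m⁴
Effective length L_e = K·L = 0.7 × 6.19 = 4.333 m
P_cr = π²EI / L_e² = π² × 13.7×10⁹ × 3.713×10^-6 / 4.333² = 2.674×10^4 N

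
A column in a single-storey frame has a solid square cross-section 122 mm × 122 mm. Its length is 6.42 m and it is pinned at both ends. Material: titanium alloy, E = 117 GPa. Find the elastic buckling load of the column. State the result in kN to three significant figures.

I = a⁴/12 = 122⁴/12 = 1.846×10^7 mm⁴
I = 1.846×10^7 mm⁴ = 1.846×10^-5 m⁴
Effective length L_e = K·L = 1 × 6.42 = 6.420 m
P_cr = π²EI / L_e² = π² × 117×10⁹ × 1.846×10^-5 / 6.420² = 5.172×10^5 N

P_cr ≈ 517 kN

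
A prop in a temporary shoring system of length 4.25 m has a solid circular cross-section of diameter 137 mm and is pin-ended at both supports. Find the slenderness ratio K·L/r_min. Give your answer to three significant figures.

λ ≈ 124

For a solid circle r = d/4 = 137/4 = 34.25 mm
L_e = K·L = 1 × 4.25 m = 4.250 m = 4250.0 mm
λ = L_e / r_min = 4250.0 / 34.25 = 124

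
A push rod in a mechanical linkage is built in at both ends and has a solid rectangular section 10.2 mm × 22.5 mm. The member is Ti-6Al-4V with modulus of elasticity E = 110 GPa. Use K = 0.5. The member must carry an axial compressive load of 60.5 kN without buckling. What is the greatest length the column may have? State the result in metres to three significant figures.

L_max ≈ 0.378 m

Buckling occurs about the weak axis: I_min = h·b³/12 with b = 10.2 mm (the shorter side).
I_min = 22.5×10.2³/12 = 1.990×10^3 mm⁴
I = 1.990×10^-9 m⁴
At the buckling limit P_cr = P = 6.050×10^4 N
From P_cr = π²EI/(K·L)²:  L = (1/K)·√(π²EI/P_cr) = (1/0.5)·√(π²×1.10×10^11×1.990×10^-9/6.050×10^4)
L = 0.378 m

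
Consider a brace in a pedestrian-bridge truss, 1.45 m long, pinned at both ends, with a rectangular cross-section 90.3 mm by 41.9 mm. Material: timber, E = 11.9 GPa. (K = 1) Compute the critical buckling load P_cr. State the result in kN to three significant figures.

P_cr ≈ 30.9 kN

Buckling occurs about the weak axis: I_min = h·b³/12 with b = 41.9 mm (the shorter side).
I_min = 90.3×41.9³/12 = 5.535×10^5 mm⁴
I = 5.535×10^5 mm⁴ = 5.535×10^-7 m⁴
Effective length L_e = K·L = 1 × 1.45 = 1.450 m
P_cr = π²EI / L_e² = π² × 11.9×10⁹ × 5.535×10^-7 / 1.450² = 3.092×10^4 N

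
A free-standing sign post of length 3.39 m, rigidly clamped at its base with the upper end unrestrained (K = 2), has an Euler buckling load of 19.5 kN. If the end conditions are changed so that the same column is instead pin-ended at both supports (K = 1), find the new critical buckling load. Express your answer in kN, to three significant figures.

P_cr ∝ 1/K², so P_cr,new = P_cr,old × (K_old/K_new)² = 19.5 × (2/1)²
= 19.5 × 4.000 = 78.0 kN

P_cr ≈ 78.0 kN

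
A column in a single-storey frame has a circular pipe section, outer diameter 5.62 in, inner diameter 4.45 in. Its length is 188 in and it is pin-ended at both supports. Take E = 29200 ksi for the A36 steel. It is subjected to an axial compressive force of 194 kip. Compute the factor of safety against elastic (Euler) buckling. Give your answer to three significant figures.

n ≈ 1.25

d_o = 5.62 in, d_i = 4.45 in
I = π(d_o⁴ − d_i⁴)/64 = π(5.62⁴ − 4.450⁴)/64 = 29.72 in⁴
Effective length L_e = K·L = 1 × 188 = 188.0 in
P_cr = π²EI / L_e² = π² × 29200×10³ × 29.72 / 188.0² = 2.423×10^5 lb
Factor of safety n = P_cr / P = 242.33 / 194 = 1.25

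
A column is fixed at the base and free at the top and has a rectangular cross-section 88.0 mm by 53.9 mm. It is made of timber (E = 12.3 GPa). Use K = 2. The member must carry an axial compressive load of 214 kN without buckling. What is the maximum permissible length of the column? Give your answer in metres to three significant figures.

Buckling occurs about the weak axis: I_min = h·b³/12 with b = 53.9 mm (the shorter side).
I_min = 88.0×53.9³/12 = 1.148×10^6 mm⁴
I = 1.148×10^-6 m⁴
At the buckling limit P_cr = P = 2.140×10^5 N
From P_cr = π²EI/(K·L)²:  L = (1/K)·√(π²EI/P_cr) = (1/2)·√(π²×1.23×10^10×1.148×10^-6/2.140×10^5)
L = 0.404 m

L_max ≈ 0.404 m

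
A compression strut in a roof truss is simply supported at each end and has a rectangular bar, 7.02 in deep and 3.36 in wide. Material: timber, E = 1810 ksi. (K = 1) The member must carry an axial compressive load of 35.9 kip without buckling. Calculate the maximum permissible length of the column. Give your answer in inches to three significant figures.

Buckling occurs about the weak axis: I_min = h·b³/12 with b = 3.36 in (the shorter side).
I_min = 7.02×3.36³/12 = 22.19 in⁴
At the buckling limit P_cr = P = 3.590×10^4 lb
From P_cr = π²EI/(K·L)²:  L = (1/K)·√(π²EI/P_cr) = (1/1)·√(π²×1.81×10^6×22.19/3.590×10^4)
L = 105 in

L_max ≈ 105 in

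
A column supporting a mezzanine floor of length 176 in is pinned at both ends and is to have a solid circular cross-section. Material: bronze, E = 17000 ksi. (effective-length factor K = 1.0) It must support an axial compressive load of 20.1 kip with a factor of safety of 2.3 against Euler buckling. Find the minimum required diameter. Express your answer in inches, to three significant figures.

d ≈ 3.63 in

Required P_cr = n·P = 2.3 × 20.1 = 46.23 kip
L_e = K·L = 1 × 176 = 176.0 in
Required I = P_cr·L_e²/(π²E) = 4.623×10^4 × 176.0² / (π² × 1.70×10^7) = 8.535 in⁴
Solid circle: I = πd⁴/64  ⇒  d = (64I/π)^(1/4) = (64×8.535/π)^(1/4) = 3.63 in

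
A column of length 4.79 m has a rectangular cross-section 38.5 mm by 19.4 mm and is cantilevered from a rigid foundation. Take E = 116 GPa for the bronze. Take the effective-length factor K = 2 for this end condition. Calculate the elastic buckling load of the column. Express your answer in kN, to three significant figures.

P_cr ≈ 0.292 kN

Buckling occurs about the weak axis: I_min = h·b³/12 with b = 19.4 mm (the shorter side).
I_min = 38.5×19.4³/12 = 2.343×10^4 mm⁴
I = 2.343×10^4 mm⁴ = 2.343×10^-8 m⁴
Effective length L_e = K·L = 2 × 4.79 = 9.580 m
P_cr = π²EI / L_e² = π² × 116×10⁹ × 2.343×10^-8 / 9.580² = 292.2 N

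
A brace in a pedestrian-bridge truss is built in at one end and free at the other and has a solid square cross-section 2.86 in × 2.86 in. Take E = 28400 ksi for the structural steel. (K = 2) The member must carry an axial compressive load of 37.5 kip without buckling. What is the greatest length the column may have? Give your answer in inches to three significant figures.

L_max ≈ 102 in

I = a⁴/12 = 2.86⁴/12 = 5.575 in⁴
At the buckling limit P_cr = P = 3.750×10^4 lb
From P_cr = π²EI/(K·L)²:  L = (1/K)·√(π²EI/P_cr) = (1/2)·√(π²×2.84×10^7×5.575/3.750×10^4)
L = 102 in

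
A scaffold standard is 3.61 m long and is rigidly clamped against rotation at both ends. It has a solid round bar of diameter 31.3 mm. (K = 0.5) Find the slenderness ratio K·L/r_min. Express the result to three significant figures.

For a solid circle r = d/4 = 31.3/4 = 7.825 mm
L_e = K·L = 0.5 × 3.61 m = 1.805 m = 1805.0 mm
λ = L_e / r_min = 1805.0 / 7.825 = 231

λ ≈ 231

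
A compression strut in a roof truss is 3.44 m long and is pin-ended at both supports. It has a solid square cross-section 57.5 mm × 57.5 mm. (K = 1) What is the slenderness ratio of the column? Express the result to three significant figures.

λ ≈ 207

For a square r = a/√12 = 57.5/√12 = 16.60 mm
L_e = K·L = 1 × 3.44 m = 3.440 m = 3440.0 mm
λ = L_e / r_min = 3440.0 / 16.60 = 207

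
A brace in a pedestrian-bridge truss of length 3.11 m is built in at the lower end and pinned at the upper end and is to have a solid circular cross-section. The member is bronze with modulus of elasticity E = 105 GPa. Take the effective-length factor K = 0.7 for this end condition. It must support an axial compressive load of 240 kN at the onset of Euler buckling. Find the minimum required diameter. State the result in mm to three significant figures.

L_e = K·L = 0.7 × 3.11 = 2.177 m
Required I = P_cr·L_e²/(π²E) = 2.400×10^5 × 2.177² / (π² × 1.05×10^11) = 1.098×10^-6 m⁴
I_req = 1.098×10^6 mm⁴
Solid circle: I = πd⁴/64  ⇒  d = (64I/π)^(1/4) = (64×1.098×10^6/π)^(1/4) = 68.8 mm

d ≈ 68.8 mm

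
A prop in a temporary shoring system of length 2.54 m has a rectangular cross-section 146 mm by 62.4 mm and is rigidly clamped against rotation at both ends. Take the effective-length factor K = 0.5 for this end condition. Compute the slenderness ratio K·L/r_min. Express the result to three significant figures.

λ ≈ 70.5

Buckling occurs about the weak axis: I_min = h·b³/12 with b = 62.4 mm (the shorter side).
I_min = 146×62.4³/12 = 2.956×10^6 mm⁴
A = 9.110×10^3 mm²;  r_min = √(I/A) = √(2.956×10^6/9.110×10^3) = 18.01 mm
L_e = K·L = 0.5 × 2.54 m = 1.270 m = 1270.0 mm
λ = L_e / r_min = 1270.0 / 18.01 = 70.5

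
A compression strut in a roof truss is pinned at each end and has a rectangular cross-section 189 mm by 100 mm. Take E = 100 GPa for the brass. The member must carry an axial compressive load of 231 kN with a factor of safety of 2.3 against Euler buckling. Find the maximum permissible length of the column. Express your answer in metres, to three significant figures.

L_max ≈ 5.41 m

Buckling occurs about the weak axis: I_min = h·b³/12 with b = 100 mm (the shorter side).
I_min = 189×100³/12 = 1.575×10^7 mm⁴
I = 1.575×10^-5 m⁴
Required critical load P_cr = n·P = 2.3 × 231 = 531.3 kN = 5.313×10^5 N
From P_cr = π²EI/(K·L)²:  L = (1/K)·√(π²EI/P_cr) = (1/1)·√(π²×1.00×10^11×1.575×10^-5/5.313×10^5)
L = 5.41 m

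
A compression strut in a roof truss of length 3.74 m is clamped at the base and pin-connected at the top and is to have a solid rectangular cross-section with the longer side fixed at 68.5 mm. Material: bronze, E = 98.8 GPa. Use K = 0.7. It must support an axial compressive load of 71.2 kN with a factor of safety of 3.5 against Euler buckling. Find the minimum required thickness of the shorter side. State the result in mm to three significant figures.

b ≈ 67.4 mm

Required P_cr = n·P = 3.5 × 71.2 = 249.2 kN
L_e = K·L = 0.7 × 3.74 = 2.618 m
Required I = P_cr·L_e²/(π²E) = 2.492×10^5 × 2.618² / (π² × 9.88×10^10) = 1.752×10^-6 m⁴
I_req = 1.752×10^6 mm⁴
Rectangle, weak axis: I_min = h·b³/12 with h = 68.5 mm fixed  ⇒  b = (12I/h)^(1/3) = 67.4 mm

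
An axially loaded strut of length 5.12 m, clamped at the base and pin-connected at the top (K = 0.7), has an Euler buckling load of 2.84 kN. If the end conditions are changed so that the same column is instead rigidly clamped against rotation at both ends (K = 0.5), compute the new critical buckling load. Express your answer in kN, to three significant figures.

P_cr ∝ 1/K², so P_cr,new = P_cr,old × (K_old/K_new)² = 2.84 × (0.7/0.5)²
= 2.84 × 1.960 = 5.57 kN

P_cr ≈ 5.57 kN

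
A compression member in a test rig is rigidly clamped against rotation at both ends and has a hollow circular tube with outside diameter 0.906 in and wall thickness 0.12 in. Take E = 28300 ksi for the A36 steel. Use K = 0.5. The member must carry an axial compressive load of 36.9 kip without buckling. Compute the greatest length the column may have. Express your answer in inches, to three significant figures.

Inner diameter d_i = 0.906 − 2×0.12 = 0.6660 in
I = π(d_o⁴ − d_i⁴)/64 = π(0.906⁴ − 0.6660⁴)/64 = 2.342×10^-2 in⁴
At the buckling limit P_cr = P = 3.690×10^4 lb
From P_cr = π²EI/(K·L)²:  L = (1/K)·√(π²EI/P_cr) = (1/0.5)·√(π²×2.83×10^7×2.342×10^-2/3.690×10^4)
L = 26.6 in

L_max ≈ 26.6 in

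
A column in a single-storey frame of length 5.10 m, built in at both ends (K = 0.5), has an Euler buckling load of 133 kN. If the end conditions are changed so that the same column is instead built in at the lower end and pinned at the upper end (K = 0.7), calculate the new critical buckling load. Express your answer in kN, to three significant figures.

P_cr ≈ 67.9 kN

P_cr ∝ 1/K², so P_cr,new = P_cr,old × (K_old/K_new)² = 133 × (0.5/0.7)²
= 133 × 0.5102 = 67.9 kN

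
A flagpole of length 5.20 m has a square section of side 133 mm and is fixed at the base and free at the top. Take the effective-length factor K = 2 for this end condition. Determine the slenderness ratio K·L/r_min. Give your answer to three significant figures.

I = a⁴/12 = 133⁴/12 = 2.608×10^7 mm⁴
A = 1.769×10^4 mm²;  r_min = √(I/A) = √(2.608×10^7/1.769×10^4) = 38.39 mm
L_e = K·L = 2 × 5.20 m = 10.40 m = 10400 mm
λ = L_e / r_min = 10400 / 38.39 = 271

λ ≈ 271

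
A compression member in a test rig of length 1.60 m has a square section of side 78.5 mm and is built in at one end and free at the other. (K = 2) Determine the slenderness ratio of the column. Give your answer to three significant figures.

For a square r = a/√12 = 78.5/√12 = 22.66 mm
L_e = K·L = 2 × 1.60 m = 3.200 m = 3200.0 mm
λ = L_e / r_min = 3200.0 / 22.66 = 141

λ ≈ 141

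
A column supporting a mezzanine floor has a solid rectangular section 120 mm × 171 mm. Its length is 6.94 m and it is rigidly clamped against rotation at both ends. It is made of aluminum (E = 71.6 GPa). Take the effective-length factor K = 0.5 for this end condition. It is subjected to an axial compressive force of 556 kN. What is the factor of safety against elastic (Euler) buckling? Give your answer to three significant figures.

Buckling occurs about the weak axis: I_min = h·b³/12 with b = 120 mm (the shorter side).
I_min = 171×120³/12 = 2.462×10^7 mm⁴
I = 2.462×10^7 mm⁴ = 2.462×10^-5 m⁴
Effective length L_e = K·L = 0.5 × 6.94 = 3.470 m
P_cr = π²EI / L_e² = π² × 71.6×10⁹ × 2.462×10^-5 / 3.470² = 1.445×10^6 N
Factor of safety n = P_cr / P = 1445.1 / 556 = 2.60

n ≈ 2.60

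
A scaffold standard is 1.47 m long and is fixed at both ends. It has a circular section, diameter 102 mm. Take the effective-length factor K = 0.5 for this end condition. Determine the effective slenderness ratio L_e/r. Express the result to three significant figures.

λ ≈ 28.8

I = πd⁴/64 = π×102⁴/64 = 5.313×10^6 mm⁴
A = 8.171×10^3 mm²;  r_min = √(I/A) = √(5.313×10^6/8.171×10^3) = 25.50 mm
L_e = K·L = 0.5 × 1.47 m = 0.7350 m = 735.00 mm
λ = L_e / r_min = 735.00 / 25.50 = 28.8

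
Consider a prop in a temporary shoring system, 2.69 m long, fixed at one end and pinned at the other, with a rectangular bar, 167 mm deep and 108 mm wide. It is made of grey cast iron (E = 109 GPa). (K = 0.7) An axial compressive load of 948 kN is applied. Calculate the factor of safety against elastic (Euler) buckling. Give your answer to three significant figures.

n ≈ 5.61

Buckling occurs about the weak axis: I_min = h·b³/12 with b = 108 mm (the shorter side).
I_min = 167×108³/12 = 1.753×10^7 mm⁴
I = 1.753×10^7 mm⁴ = 1.753×10^-5 m⁴
Effective length L_e = K·L = 0.7 × 2.69 = 1.883 m
P_cr = π²EI / L_e² = π² × 109×10⁹ × 1.753×10^-5 / 1.883² = 5.319×10^6 N
Factor of safety n = P_cr / P = 5319.0 / 948 = 5.61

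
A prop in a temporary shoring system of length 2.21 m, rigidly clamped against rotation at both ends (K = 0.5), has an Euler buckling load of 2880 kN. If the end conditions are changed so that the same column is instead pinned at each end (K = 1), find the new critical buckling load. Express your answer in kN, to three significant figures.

P_cr ≈ 720 kN

P_cr ∝ 1/K², so P_cr,new = P_cr,old × (K_old/K_new)² = 2880 × (0.5/1)²
= 2880 × 0.2500 = 720 kN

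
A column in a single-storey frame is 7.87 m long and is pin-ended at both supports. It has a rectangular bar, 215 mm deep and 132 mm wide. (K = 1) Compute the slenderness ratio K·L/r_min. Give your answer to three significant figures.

For a rectangle r_min = b/√12 = 132/√12 = 38.11 mm
L_e = K·L = 1 × 7.87 m = 7.870 m = 7870.0 mm
λ = L_e / r_min = 7870.0 / 38.11 = 207

λ ≈ 207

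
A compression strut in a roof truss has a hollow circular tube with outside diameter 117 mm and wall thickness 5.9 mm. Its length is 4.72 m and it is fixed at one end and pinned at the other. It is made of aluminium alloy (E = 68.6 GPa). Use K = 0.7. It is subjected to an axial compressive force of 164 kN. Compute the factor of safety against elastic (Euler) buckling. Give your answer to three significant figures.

Inner diameter d_i = 117 − 2×5.9 = 105.2 mm
I = π(d_o⁴ − d_i⁴)/64 = π(117⁴ − 105.2⁴)/64 = 3.186×10^6 mm⁴
I = 3.186×10^6 mm⁴ = 3.186×10^-6 m⁴
Effective length L_e = K·L = 0.7 × 4.72 = 3.304 m
P_cr = π²EI / L_e² = π² × 68.6×10⁹ × 3.186×10^-6 / 3.304² = 1.976×10^5 N
Factor of safety n = P_cr / P = 197.62 / 164 = 1.20

n ≈ 1.20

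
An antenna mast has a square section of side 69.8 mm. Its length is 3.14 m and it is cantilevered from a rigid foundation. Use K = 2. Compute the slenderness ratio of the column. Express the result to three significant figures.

λ ≈ 312

For a square r = a/√12 = 69.8/√12 = 20.15 mm
L_e = K·L = 2 × 3.14 m = 6.280 m = 6280.0 mm
λ = L_e / r_min = 6280.0 / 20.15 = 312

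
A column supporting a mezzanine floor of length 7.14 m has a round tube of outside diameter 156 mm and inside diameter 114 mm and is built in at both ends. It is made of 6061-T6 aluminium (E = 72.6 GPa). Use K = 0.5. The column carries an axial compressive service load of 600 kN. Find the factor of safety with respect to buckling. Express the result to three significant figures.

d_o = 156 mm, d_i = 114 mm
I = π(d_o⁴ − d_i⁴)/64 = π(156⁴ − 114.0⁴)/64 = 2.078×10^7 mm⁴
I = 2.078×10^7 mm⁴ = 2.078×10^-5 m⁴
Effective length L_e = K·L = 0.5 × 7.14 = 3.570 m
P_cr = π²EI / L_e² = π² × 72.6×10⁹ × 2.078×10^-5 / 3.570² = 1.168×10^6 N
Factor of safety n = P_cr / P = 1168.3 / 600 = 1.95

n ≈ 1.95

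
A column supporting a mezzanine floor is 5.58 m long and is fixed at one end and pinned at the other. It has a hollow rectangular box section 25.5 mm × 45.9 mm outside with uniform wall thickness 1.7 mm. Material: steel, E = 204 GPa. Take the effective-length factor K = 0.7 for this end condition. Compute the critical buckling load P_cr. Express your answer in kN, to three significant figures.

Inner dimensions: h_i = 45.9 − 2×1.7 = 42.50 mm, b_i = 25.5 − 2×1.7 = 22.10 mm
Weak-axis I_min = (h_o·b_o³ − h_i·b_i³)/12 with b_o = 25.5, b_i = 22.10 mm (shorter outer/inner sides).
I_min = (45.9×25.5³ − 42.50×22.10³)/12 = 2.520×10^4 mm⁴
I = 2.520×10^4 mm⁴ = 2.520×10^-8 m⁴
Effective length L_e = K·L = 0.7 × 5.58 = 3.906 m
P_cr = π²EI / L_e² = π² × 204×10⁹ × 2.520×10^-8 / 3.906² = 3.325×10^3 N

P_cr ≈ 3.32 kN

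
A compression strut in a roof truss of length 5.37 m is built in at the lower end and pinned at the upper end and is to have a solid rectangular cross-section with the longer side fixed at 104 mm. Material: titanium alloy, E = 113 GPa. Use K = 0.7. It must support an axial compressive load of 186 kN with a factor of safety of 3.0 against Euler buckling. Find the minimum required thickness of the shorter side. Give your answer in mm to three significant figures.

b ≈ 93.4 mm

Required P_cr = n·P = 3.0 × 186 = 558.0 kN
L_e = K·L = 0.7 × 5.37 = 3.759 m
Required I = P_cr·L_e²/(π²E) = 5.580×10^5 × 3.759² / (π² × 1.13×10^11) = 7.070×10^-6 m⁴
I_req = 7.070×10^6 mm⁴
Rectangle, weak axis: I_min = h·b³/12 with h = 104 mm fixed  ⇒  b = (12I/h)^(1/3) = 93.4 mm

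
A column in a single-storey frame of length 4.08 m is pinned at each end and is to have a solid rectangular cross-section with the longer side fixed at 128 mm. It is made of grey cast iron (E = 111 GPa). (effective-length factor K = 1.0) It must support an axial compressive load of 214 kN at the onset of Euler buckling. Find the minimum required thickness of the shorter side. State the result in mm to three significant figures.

L_e = K·L = 1 × 4.08 = 4.080 m
Required I = P_cr·L_e²/(π²E) = 2.140×10^5 × 4.080² / (π² × 1.11×10^11) = 3.252×10^-6 m⁴
I_req = 3.252×10^6 mm⁴
Rectangle, weak axis: I_min = h·b³/12 with h = 128 mm fixed  ⇒  b = (12I/h)^(1/3) = 67.3 mm

b ≈ 67.3 mm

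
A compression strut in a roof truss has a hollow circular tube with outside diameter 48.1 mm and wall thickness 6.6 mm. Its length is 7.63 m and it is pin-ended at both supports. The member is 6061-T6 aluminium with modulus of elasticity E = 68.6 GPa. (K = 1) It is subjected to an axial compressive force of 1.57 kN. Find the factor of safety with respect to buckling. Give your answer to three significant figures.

Inner diameter d_i = 48.1 − 2×6.6 = 34.90 mm
I = π(d_o⁴ − d_i⁴)/64 = π(48.1⁴ − 34.90⁴)/64 = 1.899×10^5 mm⁴
I = 1.899×10^5 mm⁴ = 1.899×10^-7 m⁴
Effective length L_e = K·L = 1 × 7.63 = 7.630 m
P_cr = π²EI / L_e² = π² × 68.6×10⁹ × 1.899×10^-7 / 7.630² = 2.209×10^3 N
Factor of safety n = P_cr / P = 2.2089 / 1.57 = 1.41

n ≈ 1.41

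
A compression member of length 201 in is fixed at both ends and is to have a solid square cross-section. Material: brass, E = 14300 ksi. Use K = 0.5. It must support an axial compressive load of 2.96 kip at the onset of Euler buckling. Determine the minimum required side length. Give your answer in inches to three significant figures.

L_e = K·L = 0.5 × 201 = 100.5 in
Required I = P_cr·L_e²/(π²E) = 2.960×10^3 × 100.5² / (π² × 1.43×10^7) = 0.2118 in⁴
Solid square: I = a⁴/12  ⇒  a = (12I)^(1/4) = (12×0.2118)^(1/4) = 1.26 in

a ≈ 1.26 in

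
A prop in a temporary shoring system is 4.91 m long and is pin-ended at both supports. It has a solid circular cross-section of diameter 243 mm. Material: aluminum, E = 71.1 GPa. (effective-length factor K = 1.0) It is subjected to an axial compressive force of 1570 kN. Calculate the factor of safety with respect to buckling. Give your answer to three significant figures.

I = πd⁴/64 = π×243⁴/64 = 1.712×10^8 mm⁴
I = 1.712×10^8 mm⁴ = 1.712×10^-4 m⁴
Effective length L_e = K·L = 1 × 4.91 = 4.910 m
P_cr = π²EI / L_e² = π² × 71.1×10⁹ × 1.712×10^-4 / 4.910² = 4.982×10^6 N
Factor of safety n = P_cr / P = 4982.0 / 1570 = 3.17

n ≈ 3.17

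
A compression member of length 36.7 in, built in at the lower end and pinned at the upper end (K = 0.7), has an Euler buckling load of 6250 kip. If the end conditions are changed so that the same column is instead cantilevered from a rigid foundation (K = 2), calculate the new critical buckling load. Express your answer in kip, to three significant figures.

P_cr ≈ 766 kip

P_cr ∝ 1/K², so P_cr,new = P_cr,old × (K_old/K_new)² = 6250 × (0.7/2)²
= 6250 × 0.1225 = 766 kip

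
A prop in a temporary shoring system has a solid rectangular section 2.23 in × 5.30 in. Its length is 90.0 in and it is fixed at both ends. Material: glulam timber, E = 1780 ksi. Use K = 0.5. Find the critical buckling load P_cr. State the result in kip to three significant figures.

Buckling occurs about the weak axis: I_min = h·b³/12 with b = 2.23 in (the shorter side).
I_min = 5.30×2.23³/12 = 4.898 in⁴
Effective length L_e = K·L = 0.5 × 90.0 = 45.00 in
P_cr = π²EI / L_e² = π² × 1780×10³ × 4.898 / 45.00² = 4.249×10^4 lb

P_cr ≈ 42.5 kip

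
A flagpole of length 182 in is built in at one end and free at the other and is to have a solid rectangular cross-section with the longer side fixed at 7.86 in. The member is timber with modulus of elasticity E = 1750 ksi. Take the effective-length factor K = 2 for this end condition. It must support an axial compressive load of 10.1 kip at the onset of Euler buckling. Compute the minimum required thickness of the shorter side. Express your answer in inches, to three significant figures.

L_e = K·L = 2 × 182 = 364.0 in
Required I = P_cr·L_e²/(π²E) = 1.010×10^4 × 364.0² / (π² × 1.75×10^6) = 77.48 in⁴
Rectangle, weak axis: I_min = h·b³/12 with h = 7.86 in fixed  ⇒  b = (12I/h)^(1/3) = 4.91 in

b ≈ 4.91 in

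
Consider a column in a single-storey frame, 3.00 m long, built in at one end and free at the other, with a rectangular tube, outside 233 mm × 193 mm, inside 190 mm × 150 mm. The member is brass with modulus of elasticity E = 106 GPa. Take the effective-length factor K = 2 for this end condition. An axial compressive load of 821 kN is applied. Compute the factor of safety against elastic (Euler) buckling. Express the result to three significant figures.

Weak-axis I_min = (h_o·b_o³ − h_i·b_i³)/12 with b_o = 193, b_i = 150.0 mm (shorter outer/inner sides).
I_min = (233×193³ − 190.0×150.0³)/12 = 8.615×10^7 mm⁴
I = 8.615×10^7 mm⁴ = 8.615×10^-5 m⁴
Effective length L_e = K·L = 2 × 3.00 = 6.000 m
P_cr = π²EI / L_e² = π² × 106×10⁹ × 8.615×10^-5 / 6.000² = 2.504×10^6 N
Factor of safety n = P_cr / P = 2503.6 / 821 = 3.05

n ≈ 3.05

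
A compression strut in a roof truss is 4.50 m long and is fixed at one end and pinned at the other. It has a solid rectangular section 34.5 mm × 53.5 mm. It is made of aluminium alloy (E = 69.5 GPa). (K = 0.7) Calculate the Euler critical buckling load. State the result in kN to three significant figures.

P_cr ≈ 12.7 kN

Buckling occurs about the weak axis: I_min = h·b³/12 with b = 34.5 mm (the shorter side).
I_min = 53.5×34.5³/12 = 1.831×10^5 mm⁴
I = 1.831×10^5 mm⁴ = 1.831×10^-7 m⁴
Effective length L_e = K·L = 0.7 × 4.50 = 3.150 m
P_cr = π²EI / L_e² = π² × 69.5×10⁹ × 1.831×10^-7 / 3.150² = 1.266×10^4 N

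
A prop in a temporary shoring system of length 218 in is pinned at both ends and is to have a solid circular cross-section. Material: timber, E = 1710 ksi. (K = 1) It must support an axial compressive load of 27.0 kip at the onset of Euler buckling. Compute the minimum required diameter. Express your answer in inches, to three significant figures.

d ≈ 6.27 in

L_e = K·L = 1 × 218 = 218.0 in
Required I = P_cr·L_e²/(π²E) = 2.700×10^4 × 218.0² / (π² × 1.71×10^6) = 76.03 in⁴
Solid circle: I = πd⁴/64  ⇒  d = (64I/π)^(1/4) = (64×76.03/π)^(1/4) = 6.27 in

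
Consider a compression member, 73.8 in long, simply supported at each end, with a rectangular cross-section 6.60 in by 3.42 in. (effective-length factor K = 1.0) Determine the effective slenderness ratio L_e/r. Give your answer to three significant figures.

λ ≈ 74.8

For a rectangle r_min = b/√12 = 3.42/√12 = 0.9873 in
L_e = K·L = 1 × 73.8 = 73.80 in
λ = L_e / r_min = 73.800 / 0.9873 = 74.8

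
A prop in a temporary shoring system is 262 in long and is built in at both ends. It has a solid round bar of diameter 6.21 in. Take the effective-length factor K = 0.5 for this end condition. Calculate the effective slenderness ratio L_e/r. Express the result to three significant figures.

I = πd⁴/64 = π×6.21⁴/64 = 73.00 in⁴
A = 30.29 in²;  r_min = √(I/A) = √(73.00/30.29) = 1.552 in
L_e = K·L = 0.5 × 262 = 131.0 in
λ = L_e / r_min = 131.00 / 1.552 = 84.4

λ ≈ 84.4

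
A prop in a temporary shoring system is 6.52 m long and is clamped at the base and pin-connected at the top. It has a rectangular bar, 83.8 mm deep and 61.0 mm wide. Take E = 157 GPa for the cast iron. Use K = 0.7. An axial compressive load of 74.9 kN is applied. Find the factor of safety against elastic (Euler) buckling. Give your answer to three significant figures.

n ≈ 1.57

Buckling occurs about the weak axis: I_min = h·b³/12 with b = 61.0 mm (the shorter side).
I_min = 83.8×61.0³/12 = 1.585×10^6 mm⁴
I = 1.585×10^6 mm⁴ = 1.585×10^-6 m⁴
Effective length L_e = K·L = 0.7 × 6.52 = 4.564 m
P_cr = π²EI / L_e² = π² × 157×10⁹ × 1.585×10^-6 / 4.564² = 1.179×10^5 N
Factor of safety n = P_cr / P = 117.91 / 74.9 = 1.57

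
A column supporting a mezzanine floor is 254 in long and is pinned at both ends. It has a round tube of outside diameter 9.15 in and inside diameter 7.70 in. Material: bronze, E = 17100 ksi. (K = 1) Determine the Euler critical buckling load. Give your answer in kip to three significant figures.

P_cr ≈ 449 kip

d_o = 9.15 in, d_i = 7.70 in
I = π(d_o⁴ − d_i⁴)/64 = π(9.15⁴ − 7.700⁴)/64 = 171.5 in⁴
Effective length L_e = K·L = 1 × 254 = 254.0 in
P_cr = π²EI / L_e² = π² × 17100×10³ × 171.5 / 254.0² = 4.487×10^5 lb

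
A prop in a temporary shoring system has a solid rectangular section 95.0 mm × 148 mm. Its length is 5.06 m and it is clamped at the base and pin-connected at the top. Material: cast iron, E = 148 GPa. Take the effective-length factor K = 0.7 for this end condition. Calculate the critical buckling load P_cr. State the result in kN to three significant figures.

Buckling occurs about the weak axis: I_min = h·b³/12 with b = 95.0 mm (the shorter side).
I_min = 148×95.0³/12 = 1.057×10^7 mm⁴
I = 1.057×10^7 mm⁴ = 1.057×10^-5 m⁴
Effective length L_e = K·L = 0.7 × 5.06 = 3.542 m
P_cr = π²EI / L_e² = π² × 148×10⁹ × 1.057×10^-5 / 3.542² = 1.231×10^6 N

P_cr ≈ 1230 kN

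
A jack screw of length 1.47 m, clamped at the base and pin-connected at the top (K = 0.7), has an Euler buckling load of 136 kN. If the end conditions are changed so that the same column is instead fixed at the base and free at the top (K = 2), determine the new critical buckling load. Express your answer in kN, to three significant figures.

P_cr ∝ 1/K², so P_cr,new = P_cr,old × (K_old/K_new)² = 136 × (0.7/2)²
= 136 × 0.1225 = 16.7 kN

P_cr ≈ 16.7 kN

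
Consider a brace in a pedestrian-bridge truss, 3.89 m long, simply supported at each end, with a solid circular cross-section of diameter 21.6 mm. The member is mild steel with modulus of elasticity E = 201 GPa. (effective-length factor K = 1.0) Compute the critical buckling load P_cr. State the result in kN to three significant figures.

I = πd⁴/64 = π×21.6⁴/64 = 1.069×10^4 mm⁴
I = 1.069×10^4 mm⁴ = 1.069×10^-8 m⁴
Effective length L_e = K·L = 1 × 3.89 = 3.890 m
P_cr = π²EI / L_e² = π² × 201×10⁹ × 1.069×10^-8 / 3.890² = 1.401×10^3 N

P_cr ≈ 1.40 kN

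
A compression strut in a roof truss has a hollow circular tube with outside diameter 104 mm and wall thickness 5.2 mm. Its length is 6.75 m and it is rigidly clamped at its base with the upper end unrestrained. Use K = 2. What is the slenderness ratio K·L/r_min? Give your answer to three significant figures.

λ ≈ 386

Inner diameter d_i = 104 − 2×5.2 = 93.60 mm
I = π(d_o⁴ − d_i⁴)/64 = π(104⁴ − 93.60⁴)/64 = 1.975×10^6 mm⁴
A = 1.614×10^3 mm²;  r_min = √(I/A) = √(1.975×10^6/1.614×10^3) = 34.98 mm
L_e = K·L = 2 × 6.75 m = 13.50 m = 13500 mm
λ = L_e / r_min = 13500 / 34.98 = 386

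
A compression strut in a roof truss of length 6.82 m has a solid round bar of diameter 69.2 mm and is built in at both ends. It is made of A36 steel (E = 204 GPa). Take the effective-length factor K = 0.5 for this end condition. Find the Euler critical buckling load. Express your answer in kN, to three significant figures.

P_cr ≈ 195 kN

I = πd⁴/64 = π×69.2⁴/64 = 1.126×10^6 mm⁴
I = 1.126×10^6 mm⁴ = 1.126×10^-6 m⁴
Effective length L_e = K·L = 0.5 × 6.82 = 3.410 m
P_cr = π²EI / L_e² = π² × 204×10⁹ × 1.126×10^-6 / 3.410² = 1.949×10^5 N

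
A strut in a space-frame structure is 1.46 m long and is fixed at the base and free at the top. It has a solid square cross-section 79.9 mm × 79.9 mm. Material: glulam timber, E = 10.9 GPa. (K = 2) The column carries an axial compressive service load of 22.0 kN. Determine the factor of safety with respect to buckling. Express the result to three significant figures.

n ≈ 1.95

I = a⁴/12 = 79.9⁴/12 = 3.396×10^6 mm⁴
I = 3.396×10^6 mm⁴ = 3.396×10^-6 m⁴
Effective length L_e = K·L = 2 × 1.46 = 2.920 m
P_cr = π²EI / L_e² = π² × 10.9×10⁹ × 3.396×10^-6 / 2.920² = 4.285×10^4 N
Factor of safety n = P_cr / P = 42.852 / 22.0 = 1.95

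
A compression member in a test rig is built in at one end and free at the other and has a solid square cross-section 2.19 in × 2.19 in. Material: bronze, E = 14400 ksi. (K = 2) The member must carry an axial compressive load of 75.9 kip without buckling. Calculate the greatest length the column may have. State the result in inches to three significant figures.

I = a⁴/12 = 2.19⁴/12 = 1.917 in⁴
At the buckling limit P_cr = P = 7.590×10^4 lb
From P_cr = π²EI/(K·L)²:  L = (1/K)·√(π²EI/P_cr) = (1/2)·√(π²×1.44×10^7×1.917/7.590×10^4)
L = 30.0 in

L_max ≈ 30.0 in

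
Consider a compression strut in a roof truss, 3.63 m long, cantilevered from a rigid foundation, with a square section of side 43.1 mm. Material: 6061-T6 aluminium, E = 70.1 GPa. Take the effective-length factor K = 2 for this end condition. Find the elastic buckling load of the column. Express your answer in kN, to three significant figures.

I = a⁴/12 = 43.1⁴/12 = 2.876×10^5 mm⁴
I = 2.876×10^5 mm⁴ = 2.876×10^-7 m⁴
Effective length L_e = K·L = 2 × 3.63 = 7.260 m
P_cr = π²EI / L_e² = π² × 70.1×10⁹ × 2.876×10^-7 / 7.260² = 3.775×10^3 N

P_cr ≈ 3.77 kN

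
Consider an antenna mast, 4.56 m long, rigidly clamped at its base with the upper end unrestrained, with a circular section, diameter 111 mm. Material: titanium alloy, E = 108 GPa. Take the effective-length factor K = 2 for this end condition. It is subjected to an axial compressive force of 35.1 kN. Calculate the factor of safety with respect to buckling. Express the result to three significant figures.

n ≈ 2.72

I = πd⁴/64 = π×111⁴/64 = 7.452×10^6 mm⁴
I = 7.452×10^6 mm⁴ = 7.452×10^-6 m⁴
Effective length L_e = K·L = 2 × 4.56 = 9.120 m
P_cr = π²EI / L_e² = π² × 108×10⁹ × 7.452×10^-6 / 9.120² = 9.550×10^4 N
Factor of safety n = P_cr / P = 95.498 / 35.1 = 2.72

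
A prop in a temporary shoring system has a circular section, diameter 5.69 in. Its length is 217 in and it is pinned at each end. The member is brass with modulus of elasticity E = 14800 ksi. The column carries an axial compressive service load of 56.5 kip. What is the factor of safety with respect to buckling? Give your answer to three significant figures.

n ≈ 2.82

I = πd⁴/64 = π×5.69⁴/64 = 51.45 in⁴
Effective length L_e = K·L = 1 × 217 = 217.0 in
P_cr = π²EI / L_e² = π² × 14800×10³ × 51.45 / 217.0² = 1.596×10^5 lb
Factor of safety n = P_cr / P = 159.61 / 56.5 = 2.82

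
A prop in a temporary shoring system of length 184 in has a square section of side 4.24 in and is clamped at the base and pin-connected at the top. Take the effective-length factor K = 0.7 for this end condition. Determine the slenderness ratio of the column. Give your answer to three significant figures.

λ ≈ 105

For a square r = a/√12 = 4.24/√12 = 1.224 in
L_e = K·L = 0.7 × 184 = 128.8 in
λ = L_e / r_min = 128.80 / 1.224 = 105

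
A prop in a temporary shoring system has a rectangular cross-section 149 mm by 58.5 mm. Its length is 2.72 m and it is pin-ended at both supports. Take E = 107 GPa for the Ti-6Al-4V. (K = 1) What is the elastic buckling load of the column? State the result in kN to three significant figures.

Buckling occurs about the weak axis: I_min = h·b³/12 with b = 58.5 mm (the shorter side).
I_min = 149×58.5³/12 = 2.486×10^6 mm⁴
I = 2.486×10^6 mm⁴ = 2.486×10^-6 m⁴
Effective length L_e = K·L = 1 × 2.72 = 2.720 m
P_cr = π²EI / L_e² = π² × 107×10⁹ × 2.486×10^-6 / 2.720² = 3.548×10^5 N

P_cr ≈ 355 kN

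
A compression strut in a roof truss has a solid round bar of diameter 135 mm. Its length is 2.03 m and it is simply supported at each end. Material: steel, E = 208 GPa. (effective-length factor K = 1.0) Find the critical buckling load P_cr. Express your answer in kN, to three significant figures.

P_cr ≈ 8120 kN

I = πd⁴/64 = π×135⁴/64 = 1.630×10^7 mm⁴
I = 1.630×10^7 mm⁴ = 1.630×10^-5 m⁴
Effective length L_e = K·L = 1 × 2.03 = 2.030 m
P_cr = π²EI / L_e² = π² × 208×10⁹ × 1.630×10^-5 / 2.030² = 8.122×10^6 N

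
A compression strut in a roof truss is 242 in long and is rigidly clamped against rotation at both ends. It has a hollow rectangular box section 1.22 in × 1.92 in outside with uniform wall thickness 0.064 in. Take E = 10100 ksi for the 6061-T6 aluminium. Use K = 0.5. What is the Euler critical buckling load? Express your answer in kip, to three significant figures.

Inner dimensions: h_i = 1.92 − 2×0.064 = 1.792 in, b_i = 1.22 − 2×0.064 = 1.092 in
Weak-axis I_min = (h_o·b_o³ − h_i·b_i³)/12 with b_o = 1.22, b_i = 1.092 in (shorter outer/inner sides).
I_min = (1.92×1.22³ − 1.792×1.092³)/12 = 9.608×10^-2 in⁴
Effective length L_e = K·L = 0.5 × 242 = 121.0 in
P_cr = π²EI / L_e² = π² × 10100×10³ × 9.608×10^-2 / 121.0² = 654.1 lb

P_cr ≈ 0.654 kip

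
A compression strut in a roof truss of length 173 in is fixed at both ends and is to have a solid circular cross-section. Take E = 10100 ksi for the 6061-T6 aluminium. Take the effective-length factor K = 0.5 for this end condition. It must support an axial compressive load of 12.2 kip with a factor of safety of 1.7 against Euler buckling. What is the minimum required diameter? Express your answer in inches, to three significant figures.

Required P_cr = n·P = 1.7 × 12.2 = 20.74 kip
L_e = K·L = 0.5 × 173 = 86.50 in
Required I = P_cr·L_e²/(π²E) = 2.074×10^4 × 86.50² / (π² × 1.01×10^7) = 1.557 in⁴
Solid circle: I = πd⁴/64  ⇒  d = (64I/π)^(1/4) = (64×1.557/π)^(1/4) = 2.37 in

d ≈ 2.37 in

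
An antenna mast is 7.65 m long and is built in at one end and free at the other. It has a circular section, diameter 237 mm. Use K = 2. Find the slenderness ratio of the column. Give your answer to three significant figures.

λ ≈ 258

For a solid circle r = d/4 = 237/4 = 59.25 mm
L_e = K·L = 2 × 7.65 m = 15.30 m = 15300 mm
λ = L_e / r_min = 15300 / 59.25 = 258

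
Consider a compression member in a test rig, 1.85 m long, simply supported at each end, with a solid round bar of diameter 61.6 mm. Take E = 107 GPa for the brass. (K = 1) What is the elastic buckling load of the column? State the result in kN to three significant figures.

P_cr ≈ 218 kN

I = πd⁴/64 = π×61.6⁴/64 = 7.068×10^5 mm⁴
I = 7.068×10^5 mm⁴ = 7.068×10^-7 m⁴
Effective length L_e = K·L = 1 × 1.85 = 1.850 m
P_cr = π²EI / L_e² = π² × 107×10⁹ × 7.068×10^-7 / 1.850² = 2.181×10^5 N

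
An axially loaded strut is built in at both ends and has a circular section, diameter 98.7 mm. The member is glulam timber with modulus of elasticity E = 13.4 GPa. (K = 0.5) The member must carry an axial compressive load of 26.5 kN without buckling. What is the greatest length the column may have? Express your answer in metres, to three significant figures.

I = πd⁴/64 = π×98.7⁴/64 = 4.658×10^6 mm⁴
I = 4.658×10^-6 m⁴
At the buckling limit P_cr = P = 2.650×10^4 N
From P_cr = π²EI/(K·L)²:  L = (1/K)·√(π²EI/P_cr) = (1/0.5)·√(π²×1.34×10^10×4.658×10^-6/2.650×10^4)
L = 9.64 m

L_max ≈ 9.64 m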